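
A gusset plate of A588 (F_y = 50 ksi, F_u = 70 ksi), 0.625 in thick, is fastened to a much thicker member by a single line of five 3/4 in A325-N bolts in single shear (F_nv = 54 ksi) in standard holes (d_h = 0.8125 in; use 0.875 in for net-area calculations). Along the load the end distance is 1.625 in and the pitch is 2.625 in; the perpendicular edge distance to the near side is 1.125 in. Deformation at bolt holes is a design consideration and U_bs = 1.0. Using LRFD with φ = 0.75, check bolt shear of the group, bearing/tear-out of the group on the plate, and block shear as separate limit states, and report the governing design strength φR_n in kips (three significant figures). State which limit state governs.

Bolt shear: A_b = π·0.75²/4 = 0.4418 in²; R_n = 54 × 0.4418 × 5 × 1 = 119.3 kips → 0.75 × 119.3 = 89.5 kips.
Bearing: edge l_c = 1.219, r_n = 63.98 kips; interior l_c = 1.812, r_n = 78.75 kips; R_n = 63.98 + 4·78.75 = 379 kips → 284 kips.
Block shear: A_gv = 7.578, A_nv = 5.117, A_nt = 0.4297 in²; R_n = min(0.6F_uA_nv, 0.6F_yA_gv) + U_bs·F_u·A_nt = 245 kips → 184 kips.
Bolt shear governs: 89.5 kips.

89.5 kips (bolt shear governs)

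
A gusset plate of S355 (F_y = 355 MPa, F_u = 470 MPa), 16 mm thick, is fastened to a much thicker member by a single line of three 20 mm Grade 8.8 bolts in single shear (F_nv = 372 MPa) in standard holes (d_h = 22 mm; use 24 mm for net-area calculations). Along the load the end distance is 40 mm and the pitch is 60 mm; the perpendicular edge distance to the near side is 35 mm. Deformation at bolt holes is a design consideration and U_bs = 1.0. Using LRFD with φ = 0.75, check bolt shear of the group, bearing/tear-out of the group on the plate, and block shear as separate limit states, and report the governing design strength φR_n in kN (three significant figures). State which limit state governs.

263 kN (bolt shear governs)

Bolt shear: A_b = π·20²/4 = 314.2 mm²; R_n = 372 × 314.2 × 3 × 1 / 1000 = 350.6 kN → 0.75 × 350.6 = 263 kN.
Bearing: edge l_c = 29, r_n = 261.7 kN; interior l_c = 38, r_n = 342.9 kN; R_n = 261.7 + 2·342.9 = 947.5 kN → 711 kN.
Block shear: A_gv = 2560, A_nv = 1600, A_nt = 368 mm²; R_n = min(0.6F_uA_nv, 0.6F_yA_gv) + U_bs·F_u·A_nt = 624.2 kN → 468 kN.
Bolt shear governs: 263 kN.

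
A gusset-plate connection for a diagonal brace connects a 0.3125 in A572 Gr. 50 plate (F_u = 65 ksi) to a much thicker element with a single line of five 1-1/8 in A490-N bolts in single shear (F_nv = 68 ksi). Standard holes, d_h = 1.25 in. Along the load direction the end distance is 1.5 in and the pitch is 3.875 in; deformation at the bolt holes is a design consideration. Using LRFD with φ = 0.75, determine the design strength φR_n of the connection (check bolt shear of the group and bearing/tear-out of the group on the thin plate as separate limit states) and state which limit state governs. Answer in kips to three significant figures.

Bolt shear: A_b = π·1.125²/4 = 0.994 in²; R_n = 68 × 0.994 × 5 × 1 = 338 kips → 0.75 × 338 = 253 kips.
Bearing (1.2 l_c t F_u ≤ 2.4 d t F_u): upper limit = 2.4·1.125·0.3125·65 = 54.84 kips.
  Edge l_c = 1.5 − 1.25/2 = 0.875 → r_n = 21.33 kips; interior l_c = 3.875 − 1.25 = 2.625 → r_n = 54.84 kips.
  R_n,bearing = 1·21.33 + 4·54.84 = 240.7 kips → 0.75 × 240.7 = 181 kips.
Bearing governs: 181 kips.

181 kips (bearing governs)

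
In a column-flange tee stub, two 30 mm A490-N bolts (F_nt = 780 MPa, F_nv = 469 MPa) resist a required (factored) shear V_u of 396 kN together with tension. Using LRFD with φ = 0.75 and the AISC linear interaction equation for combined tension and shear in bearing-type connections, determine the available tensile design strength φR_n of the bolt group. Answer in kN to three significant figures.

A_b = π·30²/4 = 706.9 mm²; f_rv = 396 × 1000 / (2 × 706.9) = 280.1 MPa.
F'_nt = 1.3 F_nt − (F_nt / φF_nv) f_rv = 1.3·780 − (780/(0.75·469))·280.1 = 392.9 MPa, capped at F_nt → F'_nt = 392.9 MPa.
R_n = F'_nt · A_b · n = 392.9 × 706.9 × 2 / 1000 = 555.4 kN.
Design strength φR_n = 0.75 × 555.4 = 417 kN.

417 kN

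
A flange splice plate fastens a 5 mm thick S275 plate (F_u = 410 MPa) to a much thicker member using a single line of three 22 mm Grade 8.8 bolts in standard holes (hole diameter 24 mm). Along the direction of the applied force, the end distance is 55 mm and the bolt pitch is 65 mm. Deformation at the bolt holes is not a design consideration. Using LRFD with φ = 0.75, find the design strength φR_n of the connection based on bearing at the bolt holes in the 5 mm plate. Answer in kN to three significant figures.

288 kN

Per bolt r_n = 1.5 l_c t F_u ≤ 3.0 d t F_u; upper limit = 3.0 × 22 × 5 × 410 / 1000 = 135.3 kN.
Edge bolt: l_c = 55 − 24/2 = 43 mm → 1.5 × 43 × 5 × 410 / 1000 = 132.2 → r_n = 132.2 kN.
Interior bolts: l_c = 65 − 24 = 41 mm → 1.5 × 41 × 5 × 410 / 1000 = 126.1 → r_n = 126.1 kN.
R_n = 1 × 132.2 + 2 × 126.1 = 384.4 kN.
Design strength φR_n = 0.75 × 384.4 = 288 kN.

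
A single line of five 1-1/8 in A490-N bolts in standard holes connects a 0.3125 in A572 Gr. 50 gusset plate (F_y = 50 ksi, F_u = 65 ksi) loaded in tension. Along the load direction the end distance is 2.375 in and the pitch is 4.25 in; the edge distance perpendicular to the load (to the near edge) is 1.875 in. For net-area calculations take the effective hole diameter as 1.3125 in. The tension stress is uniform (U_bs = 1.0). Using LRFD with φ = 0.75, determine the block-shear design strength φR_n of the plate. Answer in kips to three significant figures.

Shear plane L_v = 2.375 + 4·4.25 = 19.38 in; A_gv = 19.38 × 0.3125 = 6.055 in².
A_nv = (19.38 − 4.5·1.3125) × 0.3125 = 4.209 in².
A_nt = (1.875 − 0.5·1.3125) × 0.3125 = 0.3809 in².
0.6 F_u A_nv = 164.2 kips; 0.6 F_y A_gv = 181.6 kips → shear rupture governs the shear term.
R_n = 164.2 + 1.0 × 65 × 0.3809 = 188.9 kips.
Design strength φR_n = 0.75 × 188.9 = 142 kips.

142 kips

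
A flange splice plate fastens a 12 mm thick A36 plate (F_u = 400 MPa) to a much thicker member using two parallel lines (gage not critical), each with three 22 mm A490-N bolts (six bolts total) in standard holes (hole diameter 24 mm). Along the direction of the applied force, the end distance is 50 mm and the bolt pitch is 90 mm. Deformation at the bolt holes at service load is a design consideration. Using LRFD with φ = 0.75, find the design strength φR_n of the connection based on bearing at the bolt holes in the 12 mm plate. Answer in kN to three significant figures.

Per bolt r_n = 1.2 l_c t F_u ≤ 2.4 d t F_u; upper limit = 2.4 × 22 × 12 × 400 / 1000 = 253.4 kN.
Edge bolt: l_c = 50 − 24/2 = 38 mm → 1.2 × 38 × 12 × 400 / 1000 = 218.9 → r_n = 218.9 kN.
Interior bolts: l_c = 90 − 24 = 66 mm → 1.2 × 66 × 12 × 400 / 1000 = 380.2 → r_n = 253.4 kN.
R_n = 2 × 218.9 + 4 × 253.4 = 1452 kN.
Design strength φR_n = 0.75 × 1452 = 1090 kN.

1090 kN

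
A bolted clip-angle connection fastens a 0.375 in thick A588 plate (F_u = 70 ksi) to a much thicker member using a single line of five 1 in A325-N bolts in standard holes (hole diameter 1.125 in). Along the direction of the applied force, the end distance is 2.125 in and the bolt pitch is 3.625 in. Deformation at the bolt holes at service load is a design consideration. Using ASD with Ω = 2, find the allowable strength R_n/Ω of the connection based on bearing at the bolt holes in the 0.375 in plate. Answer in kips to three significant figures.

Per bolt r_n = 1.2 l_c t F_u ≤ 2.4 d t F_u; upper limit = 2.4 × 1 × 0.375 × 70 = 63 kips.
Edge bolt: l_c = 2.125 − 1.125/2 = 1.562 in → 1.2 × 1.562 × 0.375 × 70 = 49.22 → r_n = 49.22 kips.
Interior bolts: l_c = 3.625 − 1.125 = 2.5 in → 1.2 × 2.5 × 0.375 × 70 = 78.75 → r_n = 63 kips.
R_n = 1 × 49.22 + 4 × 63 = 301.2 kips.
Allowable strength R_n/Ω = 301.2 / 2 = 151 kips.

151 kips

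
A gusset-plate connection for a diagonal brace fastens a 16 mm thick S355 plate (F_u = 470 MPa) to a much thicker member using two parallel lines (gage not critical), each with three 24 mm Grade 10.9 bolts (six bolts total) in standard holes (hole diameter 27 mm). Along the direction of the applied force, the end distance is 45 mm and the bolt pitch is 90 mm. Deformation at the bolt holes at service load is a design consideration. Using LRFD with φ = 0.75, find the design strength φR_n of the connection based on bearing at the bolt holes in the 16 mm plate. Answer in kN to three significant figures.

Per bolt r_n = 1.2 l_c t F_u ≤ 2.4 d t F_u; upper limit = 2.4 × 24 × 16 × 470 / 1000 = 433.2 kN.
Edge bolt: l_c = 45 − 27/2 = 31.5 mm → 1.2 × 31.5 × 16 × 470 / 1000 = 284.3 → r_n = 284.3 kN.
Interior bolts: l_c = 90 − 27 = 63 mm → 1.2 × 63 × 16 × 470 / 1000 = 568.5 → r_n = 433.2 kN.
R_n = 2 × 284.3 + 4 × 433.2 = 2301 kN.
Design strength φR_n = 0.75 × 2301 = 1730 kN.

1730 kN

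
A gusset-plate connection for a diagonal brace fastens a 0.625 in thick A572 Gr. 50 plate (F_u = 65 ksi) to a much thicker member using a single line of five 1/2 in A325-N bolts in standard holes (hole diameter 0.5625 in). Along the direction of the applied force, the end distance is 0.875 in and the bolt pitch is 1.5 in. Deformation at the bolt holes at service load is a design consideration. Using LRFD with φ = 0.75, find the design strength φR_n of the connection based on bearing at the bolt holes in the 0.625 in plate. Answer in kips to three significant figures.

Per bolt r_n = 1.2 l_c t F_u ≤ 2.4 d t F_u; upper limit = 2.4 × 0.5 × 0.625 × 65 = 48.75 kips.
Edge bolt: l_c = 0.875 − 0.5625/2 = 0.5938 in → 1.2 × 0.5938 × 0.625 × 65 = 28.95 → r_n = 28.95 kips.
Interior bolts: l_c = 1.5 − 0.5625 = 0.9375 in → 1.2 × 0.9375 × 0.625 × 65 = 45.7 → r_n = 45.7 kips.
R_n = 1 × 28.95 + 4 × 45.7 = 211.8 kips.
Design strength φR_n = 0.75 × 211.8 = 159 kips.

159 kips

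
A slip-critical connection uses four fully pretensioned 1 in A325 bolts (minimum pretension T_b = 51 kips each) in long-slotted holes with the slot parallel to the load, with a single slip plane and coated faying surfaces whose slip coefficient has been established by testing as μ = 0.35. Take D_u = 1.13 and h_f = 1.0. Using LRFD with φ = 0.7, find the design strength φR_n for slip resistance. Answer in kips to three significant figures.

R_n = μ · D_u · h_f · T_b · n_s · n_b = 0.35 × 1.13 × 1.0 × 51 × 1 × 4 = 80.68 kips.
Design strength φR_n = 0.7 × 80.68 = 56.5 kips.

56.5 kips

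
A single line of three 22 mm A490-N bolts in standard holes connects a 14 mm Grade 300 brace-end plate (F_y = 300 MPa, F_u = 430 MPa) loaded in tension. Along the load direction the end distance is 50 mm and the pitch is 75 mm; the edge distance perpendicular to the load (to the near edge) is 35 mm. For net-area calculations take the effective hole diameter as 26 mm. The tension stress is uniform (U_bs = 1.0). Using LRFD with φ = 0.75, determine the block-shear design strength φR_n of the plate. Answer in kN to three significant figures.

Shear plane L_v = 50 + 2·75 = 200 mm; A_gv = 200 × 14 = 2800 mm².
A_nv = (200 − 2.5·26) × 14 = 1890 mm².
A_nt = (35 − 0.5·26) × 14 = 308 mm².
0.6 F_u A_nv = 487.6 kN; 0.6 F_y A_gv = 504 kN → shear rupture governs the shear term.
R_n = 487.6 + 1.0 × 430 × 308 / 1000 = 620.1 kN.
Design strength φR_n = 0.75 × 620.1 = 465 kN.

465 kN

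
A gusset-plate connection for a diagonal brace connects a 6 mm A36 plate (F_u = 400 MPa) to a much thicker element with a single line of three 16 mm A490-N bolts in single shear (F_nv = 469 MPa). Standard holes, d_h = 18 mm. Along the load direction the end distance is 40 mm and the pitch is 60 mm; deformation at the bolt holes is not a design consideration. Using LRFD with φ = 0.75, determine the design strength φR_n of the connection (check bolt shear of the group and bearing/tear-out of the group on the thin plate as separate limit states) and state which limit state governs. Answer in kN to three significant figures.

212 kN (bolt shear governs)

Bolt shear: A_b = π·16²/4 = 201.1 mm²; R_n = 469 × 201.1 × 3 × 1 / 1000 = 282.9 kN → 0.75 × 282.9 = 212 kN.
Bearing (1.5 l_c t F_u ≤ 3.0 d t F_u): upper limit = 3.0·16·6·400 / 1000 = 115.2 kN.
  Edge l_c = 40 − 18/2 = 31 → r_n = 111.6 kN; interior l_c = 60 − 18 = 42 → r_n = 115.2 kN.
  R_n,bearing = 1·111.6 + 2·115.2 = 342 kN → 0.75 × 342 = 256 kN.
Bolt shear governs: 212 kN.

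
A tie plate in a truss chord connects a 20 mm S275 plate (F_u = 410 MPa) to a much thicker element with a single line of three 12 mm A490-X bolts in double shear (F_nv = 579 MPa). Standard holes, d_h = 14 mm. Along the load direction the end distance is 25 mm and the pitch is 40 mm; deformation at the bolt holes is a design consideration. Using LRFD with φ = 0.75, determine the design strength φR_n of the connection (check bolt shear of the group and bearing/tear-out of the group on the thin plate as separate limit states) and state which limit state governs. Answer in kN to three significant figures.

Bolt shear: A_b = π·12²/4 = 113.1 mm²; R_n = 579 × 113.1 × 3 × 2 / 1000 = 392.9 kN → 0.75 × 392.9 = 295 kN.
Bearing (1.2 l_c t F_u ≤ 2.4 d t F_u): upper limit = 2.4·12·20·410 / 1000 = 236.2 kN.
  Edge l_c = 25 − 14/2 = 18 → r_n = 177.1 kN; interior l_c = 40 − 14 = 26 → r_n = 236.2 kN.
  R_n,bearing = 1·177.1 + 2·236.2 = 649.4 kN → 0.75 × 649.4 = 487 kN.
Bolt shear governs: 295 kN.

295 kN (bolt shear governs)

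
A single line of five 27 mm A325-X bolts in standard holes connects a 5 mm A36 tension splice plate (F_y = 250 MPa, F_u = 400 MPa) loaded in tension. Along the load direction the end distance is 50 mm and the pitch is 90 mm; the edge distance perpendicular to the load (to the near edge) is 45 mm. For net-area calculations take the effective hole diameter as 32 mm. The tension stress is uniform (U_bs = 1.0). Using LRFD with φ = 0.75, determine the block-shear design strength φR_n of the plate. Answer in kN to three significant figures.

Shear plane L_v = 50 + 4·90 = 410 mm; A_gv = 410 × 5 = 2050 mm².
A_nv = (410 − 4.5·32) × 5 = 1330 mm².
A_nt = (45 − 0.5·32) × 5 = 145 mm².
0.6 F_u A_nv = 319.2 kN; 0.6 F_y A_gv = 307.5 kN → shear yielding governs the shear term.
R_n = 307.5 + 1.0 × 400 × 145 / 1000 = 365.5 kN.
Design strength φR_n = 0.75 × 365.5 = 274 kN.

274 kN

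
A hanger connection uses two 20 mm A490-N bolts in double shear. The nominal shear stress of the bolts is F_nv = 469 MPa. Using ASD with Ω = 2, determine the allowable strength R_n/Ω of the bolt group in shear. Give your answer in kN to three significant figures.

A_b = π × 20² / 4 = 314.2 mm².
R_n = F_nv · A_b · n · n_s = 469 × 314.2 × 2 × 2 / 1000 = 589.4 kN.
Allowable strength R_n/Ω = 589.4 / 2 = 295 kN.

295 kN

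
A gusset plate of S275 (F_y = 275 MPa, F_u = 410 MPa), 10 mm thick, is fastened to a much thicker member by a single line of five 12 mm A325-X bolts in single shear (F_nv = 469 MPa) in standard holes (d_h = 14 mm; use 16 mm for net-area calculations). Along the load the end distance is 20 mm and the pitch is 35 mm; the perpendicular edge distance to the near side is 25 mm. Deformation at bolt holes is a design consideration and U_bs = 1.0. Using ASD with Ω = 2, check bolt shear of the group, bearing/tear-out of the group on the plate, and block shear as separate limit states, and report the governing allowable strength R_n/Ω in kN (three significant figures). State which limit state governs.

133 kN (bolt shear governs)

Bolt shear: A_b = π·12²/4 = 113.1 mm²; R_n = 469 × 113.1 × 5 × 1 / 1000 = 265.2 kN → 265.2 / 2 = 133 kN.
Bearing: edge l_c = 13, r_n = 63.96 kN; interior l_c = 21, r_n = 103.3 kN; R_n = 63.96 + 4·103.3 = 477.2 kN → 239 kN.
Block shear: A_gv = 1600, A_nv = 880, A_nt = 170 mm²; R_n = min(0.6F_uA_nv, 0.6F_yA_gv) + U_bs·F_u·A_nt = 286.2 kN → 143 kN.
Bolt shear governs: 133 kN.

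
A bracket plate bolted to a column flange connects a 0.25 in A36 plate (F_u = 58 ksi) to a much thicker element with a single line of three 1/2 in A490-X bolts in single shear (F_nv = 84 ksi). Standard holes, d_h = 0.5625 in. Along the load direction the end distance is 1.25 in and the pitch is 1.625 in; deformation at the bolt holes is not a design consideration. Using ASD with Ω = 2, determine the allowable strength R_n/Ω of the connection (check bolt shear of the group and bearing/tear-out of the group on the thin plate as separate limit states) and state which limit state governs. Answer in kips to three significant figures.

24.7 kips (bolt shear governs)

Bolt shear: A_b = π·0.5²/4 = 0.1963 in²; R_n = 84 × 0.1963 × 3 × 1 = 49.48 kips → 49.48 / 2 = 24.7 kips.
Bearing (1.5 l_c t F_u ≤ 3.0 d t F_u): upper limit = 3.0·0.5·0.25·58 = 21.75 kips.
  Edge l_c = 1.25 − 0.5625/2 = 0.9688 → r_n = 21.07 kips; interior l_c = 1.625 − 0.5625 = 1.062 → r_n = 21.75 kips.
  R_n,bearing = 1·21.07 + 2·21.75 = 64.57 kips → 64.57 / 2 = 32.3 kips.
Bolt shear governs: 24.7 kips.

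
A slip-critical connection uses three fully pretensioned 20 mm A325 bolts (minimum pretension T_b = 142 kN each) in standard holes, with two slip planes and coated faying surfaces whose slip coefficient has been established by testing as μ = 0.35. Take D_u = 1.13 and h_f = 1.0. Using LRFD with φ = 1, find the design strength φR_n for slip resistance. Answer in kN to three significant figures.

R_n = μ · D_u · h_f · T_b · n_s · n_b = 0.35 × 1.13 × 1.0 × 142 × 2 × 3 = 337 kN.
Design strength φR_n = 1 × 337 = 337 kN.

337 kN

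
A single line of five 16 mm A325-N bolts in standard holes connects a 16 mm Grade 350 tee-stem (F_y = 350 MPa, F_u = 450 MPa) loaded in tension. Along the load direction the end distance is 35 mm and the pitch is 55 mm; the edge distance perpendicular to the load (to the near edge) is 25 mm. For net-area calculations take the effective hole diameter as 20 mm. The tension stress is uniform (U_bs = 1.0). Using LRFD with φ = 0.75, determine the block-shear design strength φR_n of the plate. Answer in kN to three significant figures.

616 kN

Shear plane L_v = 35 + 4·55 = 255 mm; A_gv = 255 × 16 = 4080 mm².
A_nv = (255 − 4.5·20) × 16 = 2640 mm².
A_nt = (25 − 0.5·20) × 16 = 240 mm².
0.6 F_u A_nv = 712.8 kN; 0.6 F_y A_gv = 856.8 kN → shear rupture governs the shear term.
R_n = 712.8 + 1.0 × 450 × 240 / 1000 = 820.8 kN.
Design strength φR_n = 0.75 × 820.8 = 616 kN.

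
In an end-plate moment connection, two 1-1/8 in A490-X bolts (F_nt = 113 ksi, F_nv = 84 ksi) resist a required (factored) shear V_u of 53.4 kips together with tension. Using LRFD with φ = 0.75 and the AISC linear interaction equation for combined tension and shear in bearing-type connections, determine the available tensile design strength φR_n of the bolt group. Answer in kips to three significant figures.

A_b = π·1.125²/4 = 0.994 in²; f_rv = 53.4 / (2 × 0.994) = 26.86 ksi.
F'_nt = 1.3 F_nt − (F_nt / φF_nv) f_rv = 1.3·113 − (113/(0.75·84))·26.86 = 98.72 ksi, capped at F_nt → F'_nt = 98.72 ksi.
R_n = F'_nt · A_b · n = 98.72 × 0.994 × 2 = 196.3 kips.
Design strength φR_n = 0.75 × 196.3 = 147 kips.

147 kips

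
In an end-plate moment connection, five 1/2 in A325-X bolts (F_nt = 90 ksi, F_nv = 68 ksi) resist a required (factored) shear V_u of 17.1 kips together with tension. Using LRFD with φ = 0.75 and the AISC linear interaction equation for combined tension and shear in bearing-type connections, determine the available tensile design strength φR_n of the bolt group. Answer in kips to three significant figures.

A_b = π·0.5²/4 = 0.1963 in²; f_rv = 17.1 / (5 × 0.1963) = 17.42 ksi.
F'_nt = 1.3 F_nt − (F_nt / φF_nv) f_rv = 1.3·90 − (90/(0.75·68))·17.42 = 86.26 ksi, capped at F_nt → F'_nt = 86.26 ksi.
R_n = F'_nt · A_b · n = 86.26 × 0.1963 × 5 = 84.69 kips.
Design strength φR_n = 0.75 × 84.69 = 63.5 kips.

63.5 kips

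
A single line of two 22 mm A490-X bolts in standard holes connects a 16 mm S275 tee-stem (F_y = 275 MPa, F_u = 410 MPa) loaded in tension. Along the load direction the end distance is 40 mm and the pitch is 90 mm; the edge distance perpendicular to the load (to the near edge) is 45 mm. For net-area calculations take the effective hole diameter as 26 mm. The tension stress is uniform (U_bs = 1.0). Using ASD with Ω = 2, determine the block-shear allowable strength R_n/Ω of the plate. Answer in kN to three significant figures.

Shear plane L_v = 40 + 1·90 = 130 mm; A_gv = 130 × 16 = 2080 mm².
A_nv = (130 − 1.5·26) × 16 = 1456 mm².
A_nt = (45 − 0.5·26) × 16 = 512 mm².
0.6 F_u A_nv = 358.2 kN; 0.6 F_y A_gv = 343.2 kN → shear yielding governs the shear term.
R_n = 343.2 + 1.0 × 410 × 512 / 1000 = 553.1 kN.
Allowable strength R_n/Ω = 553.1 / 2 = 277 kN.

277 kN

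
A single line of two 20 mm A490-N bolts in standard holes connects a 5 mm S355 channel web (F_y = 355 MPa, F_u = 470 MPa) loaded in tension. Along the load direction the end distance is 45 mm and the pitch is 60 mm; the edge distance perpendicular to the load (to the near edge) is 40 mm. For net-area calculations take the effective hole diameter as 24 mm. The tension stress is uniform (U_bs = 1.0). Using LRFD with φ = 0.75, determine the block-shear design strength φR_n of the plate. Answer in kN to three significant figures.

122 kN

Shear plane L_v = 45 + 1·60 = 105 mm; A_gv = 105 × 5 = 525 mm².
A_nv = (105 − 1.5·24) × 5 = 345 mm².
A_nt = (40 − 0.5·24) × 5 = 140 mm².
0.6 F_u A_nv = 97.29 kN; 0.6 F_y A_gv = 111.8 kN → shear rupture governs the shear term.
R_n = 97.29 + 1.0 × 470 × 140 / 1000 = 163.1 kN.
Design strength φR_n = 0.75 × 163.1 = 122 kN.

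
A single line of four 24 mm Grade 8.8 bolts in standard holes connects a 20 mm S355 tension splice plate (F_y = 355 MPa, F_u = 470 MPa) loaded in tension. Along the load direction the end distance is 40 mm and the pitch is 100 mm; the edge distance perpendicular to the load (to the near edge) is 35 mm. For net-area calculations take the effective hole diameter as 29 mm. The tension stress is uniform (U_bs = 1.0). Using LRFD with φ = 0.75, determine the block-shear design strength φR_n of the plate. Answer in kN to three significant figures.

1150 kN

Shear plane L_v = 40 + 3·100 = 340 mm; A_gv = 340 × 20 = 6800 mm².
A_nv = (340 − 3.5·29) × 20 = 4770 mm².
A_nt = (35 − 0.5·29) × 20 = 410 mm².
0.6 F_u A_nv = 1345 kN; 0.6 F_y A_gv = 1448 kN → shear rupture governs the shear term.
R_n = 1345 + 1.0 × 470 × 410 / 1000 = 1538 kN.
Design strength φR_n = 0.75 × 1538 = 1150 kN.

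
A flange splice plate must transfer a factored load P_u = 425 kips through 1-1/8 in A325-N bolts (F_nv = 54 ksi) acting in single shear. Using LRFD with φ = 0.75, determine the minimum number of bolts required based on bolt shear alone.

11 bolts

A_b = π·1.125²/4 = 0.994 in².
Per-bolt design strength φR_n = 0.75 × 54 × 0.994 × 1 = 40.26 kips.
n ≥ 425 / 40.26 = 10.56 → use 11 bolts.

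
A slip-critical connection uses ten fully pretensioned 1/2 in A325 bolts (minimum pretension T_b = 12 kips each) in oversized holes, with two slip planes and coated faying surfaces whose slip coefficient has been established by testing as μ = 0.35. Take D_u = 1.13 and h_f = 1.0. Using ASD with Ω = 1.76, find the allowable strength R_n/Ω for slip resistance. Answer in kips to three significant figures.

53.9 kips

R_n = μ · D_u · h_f · T_b · n_s · n_b = 0.35 × 1.13 × 1.0 × 12 × 2 × 10 = 94.92 kips.
Allowable strength R_n/Ω = 94.92 / 1.76 = 53.9 kips.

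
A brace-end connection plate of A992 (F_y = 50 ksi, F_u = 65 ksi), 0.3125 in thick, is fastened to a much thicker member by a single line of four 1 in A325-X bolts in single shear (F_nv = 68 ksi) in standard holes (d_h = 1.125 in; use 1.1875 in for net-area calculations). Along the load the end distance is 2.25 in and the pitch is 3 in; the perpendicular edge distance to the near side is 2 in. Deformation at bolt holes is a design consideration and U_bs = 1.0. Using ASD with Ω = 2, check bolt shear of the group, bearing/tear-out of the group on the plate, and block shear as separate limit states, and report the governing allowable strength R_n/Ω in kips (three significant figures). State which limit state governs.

57.5 kips (block shear governs)

Bolt shear: A_b = π·1²/4 = 0.7854 in²; R_n = 68 × 0.7854 × 4 × 1 = 213.6 kips → 213.6 / 2 = 107 kips.
Bearing: edge l_c = 1.688, r_n = 41.13 kips; interior l_c = 1.875, r_n = 45.7 kips; R_n = 41.13 + 3·45.7 = 178.2 kips → 89.1 kips.
Block shear: A_gv = 3.516, A_nv = 2.217, A_nt = 0.4395 in²; R_n = min(0.6F_uA_nv, 0.6F_yA_gv) + U_bs·F_u·A_nt = 115 kips → 57.5 kips.
Block shear governs: 57.5 kips.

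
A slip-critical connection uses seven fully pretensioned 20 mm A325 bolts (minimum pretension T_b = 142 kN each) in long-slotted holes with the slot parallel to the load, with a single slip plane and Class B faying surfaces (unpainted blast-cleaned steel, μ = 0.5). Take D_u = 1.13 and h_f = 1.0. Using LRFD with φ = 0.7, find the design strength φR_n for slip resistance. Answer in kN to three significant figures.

393 kN

R_n = μ · D_u · h_f · T_b · n_s · n_b = 0.5 × 1.13 × 1.0 × 142 × 1 × 7 = 561.6 kN.
Design strength φR_n = 0.7 × 561.6 = 393 kN.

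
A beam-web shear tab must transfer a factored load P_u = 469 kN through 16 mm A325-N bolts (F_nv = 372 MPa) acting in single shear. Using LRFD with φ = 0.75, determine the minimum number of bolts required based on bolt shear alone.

9 bolts

A_b = π·16²/4 = 201.1 mm².
Per-bolt design strength φR_n = 0.75 × 372 × 201.1 × 1 / 1000 = 56.1 kN.
n ≥ 469 / 56.1 = 8.361 → use 9 bolts.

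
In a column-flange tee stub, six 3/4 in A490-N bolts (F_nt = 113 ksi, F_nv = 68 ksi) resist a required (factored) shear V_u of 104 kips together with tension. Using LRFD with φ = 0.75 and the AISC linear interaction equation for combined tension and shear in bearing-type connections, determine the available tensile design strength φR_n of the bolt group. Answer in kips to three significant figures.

119 kips

A_b = π·0.75²/4 = 0.4418 in²; f_rv = 104 / (6 × 0.4418) = 39.23 ksi.
F'_nt = 1.3 F_nt − (F_nt / φF_nv) f_rv = 1.3·113 − (113/(0.75·68))·39.23 = 59.97 ksi, capped at F_nt → F'_nt = 59.97 ksi.
R_n = F'_nt · A_b · n = 59.97 × 0.4418 × 6 = 159 kips.
Design strength φR_n = 0.75 × 159 = 119 kips.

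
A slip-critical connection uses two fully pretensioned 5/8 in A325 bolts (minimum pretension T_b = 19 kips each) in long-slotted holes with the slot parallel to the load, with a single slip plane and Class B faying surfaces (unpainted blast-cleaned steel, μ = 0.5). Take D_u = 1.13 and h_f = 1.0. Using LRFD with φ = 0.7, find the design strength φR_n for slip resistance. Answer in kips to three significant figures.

R_n = μ · D_u · h_f · T_b · n_s · n_b = 0.5 × 1.13 × 1.0 × 19 × 1 × 2 = 21.47 kips.
Design strength φR_n = 0.7 × 21.47 = 15 kips.

15 kips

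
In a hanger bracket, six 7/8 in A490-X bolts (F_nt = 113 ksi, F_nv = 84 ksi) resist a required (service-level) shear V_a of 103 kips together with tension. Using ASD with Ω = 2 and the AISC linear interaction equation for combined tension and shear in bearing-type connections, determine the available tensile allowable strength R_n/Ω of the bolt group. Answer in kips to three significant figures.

A_b = π·0.875²/4 = 0.6013 in²; f_rv = 103 / (6 × 0.6013) = 28.55 ksi.
F'_nt = 1.3 F_nt − (Ω F_nt / F_nv) f_rv = 1.3·113 − (2·113/84)·28.55 = 70.09 ksi, capped at F_nt → F'_nt = 70.09 ksi.
R_n = F'_nt · A_b · n = 70.09 × 0.6013 × 6 = 252.9 kips.
Allowable strength R_n/Ω = 252.9 / 2 = 126 kips.

126 kips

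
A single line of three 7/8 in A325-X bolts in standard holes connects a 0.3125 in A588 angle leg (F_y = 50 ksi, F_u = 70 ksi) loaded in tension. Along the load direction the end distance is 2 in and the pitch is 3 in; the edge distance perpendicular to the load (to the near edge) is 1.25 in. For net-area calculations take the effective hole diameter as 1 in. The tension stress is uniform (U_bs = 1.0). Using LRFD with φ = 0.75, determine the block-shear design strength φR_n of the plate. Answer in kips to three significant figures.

Shear plane L_v = 2 + 2·3 = 8 in; A_gv = 8 × 0.3125 = 2.5 in².
A_nv = (8 − 2.5·1) × 0.3125 = 1.719 in².
A_nt = (1.25 − 0.5·1) × 0.3125 = 0.2344 in².
0.6 F_u A_nv = 72.19 kips; 0.6 F_y A_gv = 75 kips → shear rupture governs the shear term.
R_n = 72.19 + 1.0 × 70 × 0.2344 = 88.59 kips.
Design strength φR_n = 0.75 × 88.59 = 66.4 kips.

66.4 kips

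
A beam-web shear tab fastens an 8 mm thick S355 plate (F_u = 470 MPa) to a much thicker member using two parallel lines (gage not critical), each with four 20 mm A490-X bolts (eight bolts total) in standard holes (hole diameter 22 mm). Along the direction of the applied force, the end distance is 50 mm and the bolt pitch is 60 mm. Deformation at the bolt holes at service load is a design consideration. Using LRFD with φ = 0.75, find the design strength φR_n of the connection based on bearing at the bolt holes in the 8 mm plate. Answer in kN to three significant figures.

Per bolt r_n = 1.2 l_c t F_u ≤ 2.4 d t F_u; upper limit = 2.4 × 20 × 8 × 470 / 1000 = 180.5 kN.
Edge bolt: l_c = 50 − 22/2 = 39 mm → 1.2 × 39 × 8 × 470 / 1000 = 176 → r_n = 176 kN.
Interior bolts: l_c = 60 − 22 = 38 mm → 1.2 × 38 × 8 × 470 / 1000 = 171.5 → r_n = 171.5 kN.
R_n = 2 × 176 + 6 × 171.5 = 1381 kN.
Design strength φR_n = 0.75 × 1381 = 1040 kN.

1040 kN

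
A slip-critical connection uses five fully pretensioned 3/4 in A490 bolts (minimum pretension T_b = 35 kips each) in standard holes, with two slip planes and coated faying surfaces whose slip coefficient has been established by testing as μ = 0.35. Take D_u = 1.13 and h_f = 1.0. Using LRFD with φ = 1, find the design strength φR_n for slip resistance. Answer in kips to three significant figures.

R_n = μ · D_u · h_f · T_b · n_s · n_b = 0.35 × 1.13 × 1.0 × 35 × 2 × 5 = 138.4 kips.
Design strength φR_n = 1 × 138.4 = 138 kips.

138 kips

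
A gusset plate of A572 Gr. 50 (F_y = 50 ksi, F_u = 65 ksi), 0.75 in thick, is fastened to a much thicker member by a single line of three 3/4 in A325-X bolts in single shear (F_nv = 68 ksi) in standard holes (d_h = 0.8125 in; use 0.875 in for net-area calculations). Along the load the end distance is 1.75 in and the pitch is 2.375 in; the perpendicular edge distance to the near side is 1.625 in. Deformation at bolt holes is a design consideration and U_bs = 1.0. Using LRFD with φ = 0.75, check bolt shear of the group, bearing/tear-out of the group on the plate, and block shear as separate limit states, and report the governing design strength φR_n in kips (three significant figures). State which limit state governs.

Bolt shear: A_b = π·0.75²/4 = 0.4418 in²; R_n = 68 × 0.4418 × 3 × 1 = 90.12 kips → 0.75 × 90.12 = 67.6 kips.
Bearing: edge l_c = 1.344, r_n = 78.61 kips; interior l_c = 1.562, r_n = 87.75 kips; R_n = 78.61 + 2·87.75 = 254.1 kips → 191 kips.
Block shear: A_gv = 4.875, A_nv = 3.234, A_nt = 0.8906 in²; R_n = min(0.6F_uA_nv, 0.6F_yA_gv) + U_bs·F_u·A_nt = 184 kips → 138 kips.
Bolt shear governs: 67.6 kips.

67.6 kips (bolt shear governs)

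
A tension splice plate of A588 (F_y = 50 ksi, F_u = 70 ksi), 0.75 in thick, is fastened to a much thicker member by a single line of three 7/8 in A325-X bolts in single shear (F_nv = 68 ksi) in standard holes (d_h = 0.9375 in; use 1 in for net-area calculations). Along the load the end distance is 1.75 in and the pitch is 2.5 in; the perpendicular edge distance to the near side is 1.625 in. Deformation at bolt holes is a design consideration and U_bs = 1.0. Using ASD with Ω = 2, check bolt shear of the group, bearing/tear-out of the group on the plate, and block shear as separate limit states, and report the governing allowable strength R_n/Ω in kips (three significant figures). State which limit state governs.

61.3 kips (bolt shear governs)

Bolt shear: A_b = π·0.875²/4 = 0.6013 in²; R_n = 68 × 0.6013 × 3 × 1 = 122.7 kips → 122.7 / 2 = 61.3 kips.
Bearing: edge l_c = 1.281, r_n = 80.72 kips; interior l_c = 1.562, r_n = 98.44 kips; R_n = 80.72 + 2·98.44 = 277.6 kips → 139 kips.
Block shear: A_gv = 5.062, A_nv = 3.188, A_nt = 0.8438 in²; R_n = min(0.6F_uA_nv, 0.6F_yA_gv) + U_bs·F_u·A_nt = 192.9 kips → 96.5 kips.
Bolt shear governs: 61.3 kips.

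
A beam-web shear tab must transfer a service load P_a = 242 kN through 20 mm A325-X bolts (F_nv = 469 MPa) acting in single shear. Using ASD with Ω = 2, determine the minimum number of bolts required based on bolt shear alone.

4 bolts

A_b = π·20²/4 = 314.2 mm².
Per-bolt allowable strength R_n/Ω = 469 × 314.2 × 1 / 1000 / 2 = 73.67 kN.
n ≥ 242 / 73.67 = 3.285 → use 4 bolts.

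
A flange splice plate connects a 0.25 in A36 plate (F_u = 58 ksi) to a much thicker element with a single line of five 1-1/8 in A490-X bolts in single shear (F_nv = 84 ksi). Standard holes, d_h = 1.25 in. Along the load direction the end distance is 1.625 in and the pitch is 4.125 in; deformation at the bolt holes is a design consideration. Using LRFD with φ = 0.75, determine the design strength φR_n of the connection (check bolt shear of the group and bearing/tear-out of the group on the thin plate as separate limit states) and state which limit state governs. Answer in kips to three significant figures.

130 kips (bearing governs)

Bolt shear: A_b = π·1.125²/4 = 0.994 in²; R_n = 84 × 0.994 × 5 × 1 = 417.5 kips → 0.75 × 417.5 = 313 kips.
Bearing (1.2 l_c t F_u ≤ 2.4 d t F_u): upper limit = 2.4·1.125·0.25·58 = 39.15 kips.
  Edge l_c = 1.625 − 1.25/2 = 1 → r_n = 17.4 kips; interior l_c = 4.125 − 1.25 = 2.875 → r_n = 39.15 kips.
  R_n,bearing = 1·17.4 + 4·39.15 = 174 kips → 0.75 × 174 = 130 kips.
Bearing governs: 130 kips.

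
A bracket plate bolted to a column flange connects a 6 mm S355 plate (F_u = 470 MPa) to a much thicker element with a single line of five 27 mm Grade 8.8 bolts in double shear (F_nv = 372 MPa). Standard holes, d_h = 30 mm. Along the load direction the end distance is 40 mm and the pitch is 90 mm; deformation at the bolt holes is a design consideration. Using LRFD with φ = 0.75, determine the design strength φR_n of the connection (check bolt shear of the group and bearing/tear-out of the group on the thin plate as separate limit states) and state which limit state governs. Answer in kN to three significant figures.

Bolt shear: A_b = π·27²/4 = 572.6 mm²; R_n = 372 × 572.6 × 5 × 2 / 1000 = 2130 kN → 0.75 × 2130 = 1600 kN.
Bearing (1.2 l_c t F_u ≤ 2.4 d t F_u): upper limit = 2.4·27·6·470 / 1000 = 182.7 kN.
  Edge l_c = 40 − 30/2 = 25 → r_n = 84.6 kN; interior l_c = 90 − 30 = 60 → r_n = 182.7 kN.
  R_n,bearing = 1·84.6 + 4·182.7 = 815.5 kN → 0.75 × 815.5 = 612 kN.
Bearing governs: 612 kN.

612 kN (bearing governs)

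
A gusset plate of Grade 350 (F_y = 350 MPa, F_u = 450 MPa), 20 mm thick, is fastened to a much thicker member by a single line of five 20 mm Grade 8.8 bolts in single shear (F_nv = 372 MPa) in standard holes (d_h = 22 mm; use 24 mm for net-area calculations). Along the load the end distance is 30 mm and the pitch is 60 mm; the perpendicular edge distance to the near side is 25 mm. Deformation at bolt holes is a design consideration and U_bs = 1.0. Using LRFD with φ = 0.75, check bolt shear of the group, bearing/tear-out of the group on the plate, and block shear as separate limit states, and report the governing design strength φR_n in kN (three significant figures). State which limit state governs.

438 kN (bolt shear governs)

Bolt shear: A_b = π·20²/4 = 314.2 mm²; R_n = 372 × 314.2 × 5 × 1 / 1000 = 584.3 kN → 0.75 × 584.3 = 438 kN.
Bearing: edge l_c = 19, r_n = 205.2 kN; interior l_c = 38, r_n = 410.4 kN; R_n = 205.2 + 4·410.4 = 1847 kN → 1390 kN.
Block shear: A_gv = 5400, A_nv = 3240, A_nt = 260 mm²; R_n = min(0.6F_uA_nv, 0.6F_yA_gv) + U_bs·F_u·A_nt = 991.8 kN → 744 kN.
Bolt shear governs: 438 kN.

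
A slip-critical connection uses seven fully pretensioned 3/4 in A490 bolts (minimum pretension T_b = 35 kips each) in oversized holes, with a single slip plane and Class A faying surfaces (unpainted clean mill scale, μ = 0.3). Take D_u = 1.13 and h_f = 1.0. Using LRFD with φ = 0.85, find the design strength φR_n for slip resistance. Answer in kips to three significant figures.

70.6 kips

R_n = μ · D_u · h_f · T_b · n_s · n_b = 0.3 × 1.13 × 1.0 × 35 × 1 × 7 = 83.05 kips.
Design strength φR_n = 0.85 × 83.05 = 70.6 kips.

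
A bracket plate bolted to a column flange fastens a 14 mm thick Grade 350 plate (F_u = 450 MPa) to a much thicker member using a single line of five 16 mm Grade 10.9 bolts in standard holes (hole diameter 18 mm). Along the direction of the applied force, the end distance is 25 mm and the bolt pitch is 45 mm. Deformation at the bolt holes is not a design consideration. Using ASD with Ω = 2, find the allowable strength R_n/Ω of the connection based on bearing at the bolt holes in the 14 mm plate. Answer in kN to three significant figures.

Per bolt r_n = 1.5 l_c t F_u ≤ 3.0 d t F_u; upper limit = 3.0 × 16 × 14 × 450 / 1000 = 302.4 kN.
Edge bolt: l_c = 25 − 18/2 = 16 mm → 1.5 × 16 × 14 × 450 / 1000 = 151.2 → r_n = 151.2 kN.
Interior bolts: l_c = 45 − 18 = 27 mm → 1.5 × 27 × 14 × 450 / 1000 = 255.2 → r_n = 255.2 kN.
R_n = 1 × 151.2 + 4 × 255.2 = 1172 kN.
Allowable strength R_n/Ω = 1172 / 2 = 586 kN.

586 kN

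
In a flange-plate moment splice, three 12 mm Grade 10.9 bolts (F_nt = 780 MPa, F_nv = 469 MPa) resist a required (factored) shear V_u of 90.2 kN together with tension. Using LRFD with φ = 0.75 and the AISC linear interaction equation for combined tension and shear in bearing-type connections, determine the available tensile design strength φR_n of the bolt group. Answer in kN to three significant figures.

A_b = π·12²/4 = 113.1 mm²; f_rv = 90.2 × 1000 / (3 × 113.1) = 265.8 MPa.
F'_nt = 1.3 F_nt − (F_nt / φF_nv) f_rv = 1.3·780 − (780/(0.75·469))·265.8 = 424.5 MPa, capped at F_nt → F'_nt = 424.5 MPa.
R_n = F'_nt · A_b · n = 424.5 × 113.1 × 3 / 1000 = 144 kN.
Design strength φR_n = 0.75 × 144 = 108 kN.

108 kN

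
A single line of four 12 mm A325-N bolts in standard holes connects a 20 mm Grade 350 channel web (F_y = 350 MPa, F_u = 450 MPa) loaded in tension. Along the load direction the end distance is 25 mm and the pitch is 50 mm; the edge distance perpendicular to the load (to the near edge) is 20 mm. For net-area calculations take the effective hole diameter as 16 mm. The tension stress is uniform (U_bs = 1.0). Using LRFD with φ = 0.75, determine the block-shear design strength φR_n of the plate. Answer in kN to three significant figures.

Shear plane L_v = 25 + 3·50 = 175 mm; A_gv = 175 × 20 = 3500 mm².
A_nv = (175 − 3.5·16) × 20 = 2380 mm².
A_nt = (20 − 0.5·16) × 20 = 240 mm².
0.6 F_u A_nv = 642.6 kN; 0.6 F_y A_gv = 735 kN → shear rupture governs the shear term.
R_n = 642.6 + 1.0 × 450 × 240 / 1000 = 750.6 kN.
Design strength φR_n = 0.75 × 750.6 = 563 kN.

563 kN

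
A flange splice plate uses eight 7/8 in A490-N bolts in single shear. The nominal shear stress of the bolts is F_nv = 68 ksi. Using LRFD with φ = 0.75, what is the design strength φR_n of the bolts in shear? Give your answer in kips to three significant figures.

A_b = π × 0.875² / 4 = 0.6013 in².
R_n = F_nv · A_b · n · n_s = 68 × 0.6013 × 8 × 1 = 327.1 kips.
Design strength φR_n = 0.75 × 327.1 = 245 kips.

245 kips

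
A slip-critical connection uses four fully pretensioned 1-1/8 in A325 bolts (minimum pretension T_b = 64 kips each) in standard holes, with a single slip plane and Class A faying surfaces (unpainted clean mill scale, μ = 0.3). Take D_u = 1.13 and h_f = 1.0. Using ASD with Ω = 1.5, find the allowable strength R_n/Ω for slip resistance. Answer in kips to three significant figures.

57.9 kips

R_n = μ · D_u · h_f · T_b · n_s · n_b = 0.3 × 1.13 × 1.0 × 64 × 1 × 4 = 86.78 kips.
Allowable strength R_n/Ω = 86.78 / 1.5 = 57.9 kips.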